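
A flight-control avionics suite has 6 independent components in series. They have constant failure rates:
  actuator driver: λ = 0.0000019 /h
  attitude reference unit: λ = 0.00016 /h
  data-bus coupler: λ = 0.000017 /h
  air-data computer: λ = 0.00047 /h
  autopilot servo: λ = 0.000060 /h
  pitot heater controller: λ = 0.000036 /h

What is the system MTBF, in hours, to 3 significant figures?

Series of exponential components: λ_sys = Σ λ_i
λ_sys = 0.0000019 + 0.00016 + 0.000017 + 0.00047 + 0.000060 + 0.000036 = 7.4490e-04 /h
MTBF = 1 / λ_sys = 1340 h

1340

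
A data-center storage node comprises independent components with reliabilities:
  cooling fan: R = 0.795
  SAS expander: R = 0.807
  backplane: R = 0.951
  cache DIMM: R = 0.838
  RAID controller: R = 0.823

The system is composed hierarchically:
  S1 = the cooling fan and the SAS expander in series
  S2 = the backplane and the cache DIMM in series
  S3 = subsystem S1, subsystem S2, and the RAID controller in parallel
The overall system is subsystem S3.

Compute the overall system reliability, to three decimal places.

Series (cooling fan and SAS expander): 0.79500 × 0.80700 = 0.64157
Series (backplane and cache DIMM): 0.95100 × 0.83800 = 0.79694
Parallel ([0.64157], [0.79694], and RAID controller): 1 − (1 − 0.64157)(1 − 0.79694)(1 − 0.82300) = 0.987

0.987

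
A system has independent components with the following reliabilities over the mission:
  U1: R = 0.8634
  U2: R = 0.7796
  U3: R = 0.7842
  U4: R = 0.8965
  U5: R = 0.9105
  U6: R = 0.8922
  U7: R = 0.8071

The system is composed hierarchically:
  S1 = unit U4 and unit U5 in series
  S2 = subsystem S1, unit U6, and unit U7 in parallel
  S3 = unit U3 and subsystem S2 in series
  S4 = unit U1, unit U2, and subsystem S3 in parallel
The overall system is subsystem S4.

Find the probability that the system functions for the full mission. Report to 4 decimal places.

0.9934

Series (U4 and U5): 0.896500 × 0.910500 = 0.816263
Parallel ([0.816263], U6, and U7): 1 − (1 − 0.816263)(1 − 0.892200)(1 − 0.807100) = 0.996179
Series (U3 and [0.996179]): 0.784200 × 0.996179 = 0.781204
Parallel (U1, U2, and [0.781204]): 1 − (1 − 0.863400)(1 − 0.779600)(1 − 0.781204) = 0.9934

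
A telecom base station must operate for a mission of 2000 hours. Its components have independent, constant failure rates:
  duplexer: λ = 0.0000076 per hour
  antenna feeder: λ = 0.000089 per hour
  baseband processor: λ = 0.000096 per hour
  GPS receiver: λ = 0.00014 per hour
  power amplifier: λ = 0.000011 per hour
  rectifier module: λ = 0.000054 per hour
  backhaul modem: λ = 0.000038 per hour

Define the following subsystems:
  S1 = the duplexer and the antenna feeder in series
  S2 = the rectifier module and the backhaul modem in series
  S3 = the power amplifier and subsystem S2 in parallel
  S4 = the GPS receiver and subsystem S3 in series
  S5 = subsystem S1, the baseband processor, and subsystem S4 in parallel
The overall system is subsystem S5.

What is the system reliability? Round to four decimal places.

0.9924

R(duplexer) = exp(−0.0000076 × 2000) = 0.984915
R(antenna feeder) = exp(−0.000089 × 2000) = 0.836942
R(baseband processor) = exp(−0.000096 × 2000) = 0.825307
R(GPS receiver) = exp(−0.00014 × 2000) = 0.755784
R(power amplifier) = exp(−0.000011 × 2000) = 0.978240
R(rectifier module) = exp(−0.000054 × 2000) = 0.897628
R(backhaul modem) = exp(−0.000038 × 2000) = 0.926816
Series (duplexer and antenna feeder): 0.984915 × 0.836942 = 0.824317
Series (rectifier module and backhaul modem): 0.897628 × 0.926816 = 0.831936
Parallel (power amplifier and [0.831936]): 1 − (1 − 0.978240)(1 − 0.831936) = 0.996343
Series (GPS receiver and [0.996343]): 0.755784 × 0.996343 = 0.753020
Parallel ([0.824317], baseband processor, and [0.753020]): 1 − (1 − 0.824317)(1 − 0.825307)(1 − 0.753020) = 0.9924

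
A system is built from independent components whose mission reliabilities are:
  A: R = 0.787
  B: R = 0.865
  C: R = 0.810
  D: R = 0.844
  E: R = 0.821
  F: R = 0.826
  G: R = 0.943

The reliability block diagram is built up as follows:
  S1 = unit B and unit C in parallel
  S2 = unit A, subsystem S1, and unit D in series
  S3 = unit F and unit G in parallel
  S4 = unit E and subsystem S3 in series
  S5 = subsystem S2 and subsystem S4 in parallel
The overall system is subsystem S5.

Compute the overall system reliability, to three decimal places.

0.934

Parallel (B and C): 1 − (1 − 0.86500)(1 − 0.81000) = 0.97435
Series (A, [0.97435], and D): 0.78700 × 0.97435 × 0.84400 = 0.64719
Parallel (F and G): 1 − (1 − 0.82600)(1 − 0.94300) = 0.99008
Series (E and [0.99008]): 0.82100 × 0.99008 = 0.81286
Parallel ([0.64719] and [0.81286]): 1 − (1 − 0.64719)(1 − 0.81286) = 0.934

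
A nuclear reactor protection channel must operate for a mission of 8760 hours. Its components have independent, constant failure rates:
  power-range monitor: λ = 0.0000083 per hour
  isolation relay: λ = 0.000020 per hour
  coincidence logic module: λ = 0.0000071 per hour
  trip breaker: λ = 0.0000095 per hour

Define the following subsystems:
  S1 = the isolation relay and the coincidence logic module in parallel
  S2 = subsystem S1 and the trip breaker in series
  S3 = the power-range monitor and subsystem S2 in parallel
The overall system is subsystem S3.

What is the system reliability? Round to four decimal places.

0.9938

R(power-range monitor) = exp(−0.0000083 × 8760) = 0.929872
R(isolation relay) = exp(−0.000020 × 8760) = 0.839289
R(coincidence logic module) = exp(−0.0000071 × 8760) = 0.939699
R(trip breaker) = exp(−0.0000095 × 8760) = 0.920149
Parallel (isolation relay and coincidence logic module): 1 − (1 − 0.839289)(1 − 0.939699) = 0.990309
Series ([0.990309] and trip breaker): 0.990309 × 0.920149 = 0.911232
Parallel (power-range monitor and [0.911232]): 1 − (1 − 0.929872)(1 − 0.911232) = 0.9938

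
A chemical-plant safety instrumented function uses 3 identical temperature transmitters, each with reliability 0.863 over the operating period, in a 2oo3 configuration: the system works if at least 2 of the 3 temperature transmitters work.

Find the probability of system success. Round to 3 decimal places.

0.949

R = Σ_{i=2}^{3} C(3,i) p^i (1−p)^{3−i} with p = 0.863
C(3,2)·0.863^2·0.137^1 = 0.30610
C(3,3)·0.863^3·0.137^0 = 0.64274
Sum = 0.949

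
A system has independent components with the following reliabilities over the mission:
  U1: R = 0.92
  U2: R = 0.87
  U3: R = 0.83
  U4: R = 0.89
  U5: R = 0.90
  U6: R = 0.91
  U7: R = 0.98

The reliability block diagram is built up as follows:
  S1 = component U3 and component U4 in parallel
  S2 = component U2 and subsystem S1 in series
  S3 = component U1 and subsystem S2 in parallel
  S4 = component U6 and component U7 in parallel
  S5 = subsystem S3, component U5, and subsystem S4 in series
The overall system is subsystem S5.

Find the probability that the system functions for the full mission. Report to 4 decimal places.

Parallel (U3 and U4): 1 − (1 − 0.830000)(1 − 0.890000) = 0.981300
Series (U2 and [0.981300]): 0.870000 × 0.981300 = 0.853731
Parallel (U1 and [0.853731]): 1 − (1 − 0.920000)(1 − 0.853731) = 0.988298
Parallel (U6 and U7): 1 − (1 − 0.910000)(1 − 0.980000) = 0.998200
Series ([0.988298], U5, and [0.998200]): 0.988298 × 0.900000 × 0.998200 = 0.8879

0.8879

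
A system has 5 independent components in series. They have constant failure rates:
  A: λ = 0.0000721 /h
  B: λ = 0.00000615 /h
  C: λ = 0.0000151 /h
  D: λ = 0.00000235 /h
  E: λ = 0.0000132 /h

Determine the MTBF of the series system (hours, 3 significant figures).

9180

Series of exponential components: λ_sys = Σ λ_i
λ_sys = 0.0000721 + 0.00000615 + 0.0000151 + 0.00000235 + 0.0000132 = 1.0890e-04 /h
MTBF = 1 / λ_sys = 9180 h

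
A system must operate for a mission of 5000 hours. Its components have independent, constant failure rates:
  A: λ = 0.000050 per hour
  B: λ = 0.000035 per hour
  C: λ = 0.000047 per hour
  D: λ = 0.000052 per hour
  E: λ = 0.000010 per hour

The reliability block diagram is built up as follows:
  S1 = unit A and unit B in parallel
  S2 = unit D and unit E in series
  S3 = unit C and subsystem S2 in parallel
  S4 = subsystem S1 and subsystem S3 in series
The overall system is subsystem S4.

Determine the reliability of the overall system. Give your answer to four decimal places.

R(A) = exp(−0.000050 × 5000) = 0.778801
R(B) = exp(−0.000035 × 5000) = 0.839457
R(C) = exp(−0.000047 × 5000) = 0.790571
R(D) = exp(−0.000052 × 5000) = 0.771052
R(E) = exp(−0.000010 × 5000) = 0.951229
Parallel (A and B): 1 − (1 − 0.778801)(1 − 0.839457) = 0.964488
Series (D and E): 0.771052 × 0.951229 = 0.733447
Parallel (C and [0.733447]): 1 − (1 − 0.790571)(1 − 0.733447) = 0.944176
Series ([0.964488] and [0.944176]): 0.964488 × 0.944176 = 0.9106

0.9106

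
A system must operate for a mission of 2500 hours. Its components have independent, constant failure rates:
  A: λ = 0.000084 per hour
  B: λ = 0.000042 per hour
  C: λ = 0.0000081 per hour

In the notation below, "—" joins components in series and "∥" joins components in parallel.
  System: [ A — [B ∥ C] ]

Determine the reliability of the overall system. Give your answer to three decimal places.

0.809

R(A) = exp(−0.000084 × 2500) = 0.81058
R(B) = exp(−0.000042 × 2500) = 0.90032
R(C) = exp(−0.0000081 × 2500) = 0.97995
Parallel (B and C): 1 − (1 − 0.90032)(1 − 0.97995) = 0.99800
Series (A and [0.99800]): 0.81058 × 0.99800 = 0.809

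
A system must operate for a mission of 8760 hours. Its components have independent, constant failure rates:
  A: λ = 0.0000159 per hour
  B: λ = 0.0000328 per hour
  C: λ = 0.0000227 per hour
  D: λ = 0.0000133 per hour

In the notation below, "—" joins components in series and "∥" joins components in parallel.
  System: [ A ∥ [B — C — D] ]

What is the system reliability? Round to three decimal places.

R(A) = exp(−0.0000159 × 8760) = 0.86998
R(B) = exp(−0.0000328 × 8760) = 0.75027
R(C) = exp(−0.0000227 × 8760) = 0.81967
R(D) = exp(−0.0000133 × 8760) = 0.89002
Series (B, C, and D): 0.75027 × 0.81967 × 0.89002 = 0.54734
Parallel (A and [0.54734]): 1 − (1 − 0.86998)(1 − 0.54734) = 0.941

0.941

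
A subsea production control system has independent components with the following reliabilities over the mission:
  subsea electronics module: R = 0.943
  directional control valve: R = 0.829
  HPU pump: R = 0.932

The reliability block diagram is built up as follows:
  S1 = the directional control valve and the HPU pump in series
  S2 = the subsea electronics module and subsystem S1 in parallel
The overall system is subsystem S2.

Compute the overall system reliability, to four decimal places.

0.9870

Series (directional control valve and HPU pump): 0.829000 × 0.932000 = 0.772628
Parallel (subsea electronics module and [0.772628]): 1 − (1 − 0.943000)(1 − 0.772628) = 0.9870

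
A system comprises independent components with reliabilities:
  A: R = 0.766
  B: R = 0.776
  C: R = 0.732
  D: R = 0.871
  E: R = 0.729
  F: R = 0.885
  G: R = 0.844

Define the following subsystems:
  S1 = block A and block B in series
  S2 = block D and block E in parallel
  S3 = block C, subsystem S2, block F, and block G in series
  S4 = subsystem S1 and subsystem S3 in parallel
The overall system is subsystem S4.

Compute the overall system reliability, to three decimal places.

Series (A and B): 0.76600 × 0.77600 = 0.59442
Parallel (D and E): 1 − (1 − 0.87100)(1 − 0.72900) = 0.96504
Series (C, [0.96504], F, and G): 0.73200 × 0.96504 × 0.88500 × 0.84400 = 0.52765
Parallel ([0.59442] and [0.52765]): 1 − (1 − 0.59442)(1 − 0.52765) = 0.808

0.808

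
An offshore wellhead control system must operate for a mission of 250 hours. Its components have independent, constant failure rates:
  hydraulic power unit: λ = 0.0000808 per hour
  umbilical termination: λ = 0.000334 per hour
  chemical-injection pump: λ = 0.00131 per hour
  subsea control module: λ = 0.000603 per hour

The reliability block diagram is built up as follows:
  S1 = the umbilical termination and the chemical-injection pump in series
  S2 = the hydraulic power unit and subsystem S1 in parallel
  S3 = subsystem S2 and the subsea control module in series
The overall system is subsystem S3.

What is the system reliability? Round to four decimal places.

R(hydraulic power unit) = exp(−0.0000808 × 250) = 0.980003
R(umbilical termination) = exp(−0.000334 × 250) = 0.919891
R(chemical-injection pump) = exp(−0.00131 × 250) = 0.720723
R(subsea control module) = exp(−0.000603 × 250) = 0.860063
Series (umbilical termination and chemical-injection pump): 0.919891 × 0.720723 = 0.662987
Parallel (hydraulic power unit and [0.662987]): 1 − (1 − 0.980003)(1 − 0.662987) = 0.993261
Series ([0.993261] and subsea control module): 0.993261 × 0.860063 = 0.8543

0.8543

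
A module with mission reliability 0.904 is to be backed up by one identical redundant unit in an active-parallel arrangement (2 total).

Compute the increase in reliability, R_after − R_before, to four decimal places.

R_before = 0.904
R_after = 1 − (1 − 0.904)^2 = 0.9908
ΔR = 0.9908 − 0.904 = 0.0868

0.0868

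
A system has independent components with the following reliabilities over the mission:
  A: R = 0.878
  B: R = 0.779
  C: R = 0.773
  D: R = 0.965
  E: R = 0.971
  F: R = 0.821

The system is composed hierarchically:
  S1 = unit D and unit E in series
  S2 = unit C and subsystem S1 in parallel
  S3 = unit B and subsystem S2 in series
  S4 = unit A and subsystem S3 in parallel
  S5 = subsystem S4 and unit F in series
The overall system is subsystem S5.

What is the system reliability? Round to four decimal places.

Series (D and E): 0.965000 × 0.971000 = 0.937015
Parallel (C and [0.937015]): 1 − (1 − 0.773000)(1 − 0.937015) = 0.985702
Series (B and [0.985702]): 0.779000 × 0.985702 = 0.767862
Parallel (A and [0.767862]): 1 − (1 − 0.878000)(1 − 0.767862) = 0.971679
Series ([0.971679] and F): 0.971679 × 0.821000 = 0.7977

0.7977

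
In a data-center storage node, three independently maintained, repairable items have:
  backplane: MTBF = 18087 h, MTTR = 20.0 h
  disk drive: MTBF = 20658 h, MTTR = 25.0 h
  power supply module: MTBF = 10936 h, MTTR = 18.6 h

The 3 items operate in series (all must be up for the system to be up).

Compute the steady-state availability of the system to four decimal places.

A(backplane) = MTBF/(MTBF+MTTR) = 18087/(18087+20.0) = 0.998895
A(disk drive) = MTBF/(MTBF+MTTR) = 20658/(20658+25.0) = 0.998791
A(power supply module) = MTBF/(MTBF+MTTR) = 10936/(10936+18.6) = 0.998302
Series availability: 0.998895 × 0.998791 × 0.998302 = 0.9960

0.9960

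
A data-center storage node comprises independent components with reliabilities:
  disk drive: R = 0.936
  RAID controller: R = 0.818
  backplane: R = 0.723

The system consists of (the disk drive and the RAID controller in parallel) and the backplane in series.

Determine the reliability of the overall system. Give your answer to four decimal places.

0.7146

Parallel (disk drive and RAID controller): 1 − (1 − 0.936000)(1 − 0.818000) = 0.988352
Series ([0.988352] and backplane): 0.988352 × 0.723000 = 0.7146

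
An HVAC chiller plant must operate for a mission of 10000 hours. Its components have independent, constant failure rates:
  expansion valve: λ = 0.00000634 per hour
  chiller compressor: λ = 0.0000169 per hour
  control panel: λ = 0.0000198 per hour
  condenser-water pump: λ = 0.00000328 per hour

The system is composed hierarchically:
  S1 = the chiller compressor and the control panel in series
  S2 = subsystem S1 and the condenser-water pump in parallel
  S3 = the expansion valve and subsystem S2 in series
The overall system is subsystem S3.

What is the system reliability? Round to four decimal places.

0.9293

R(expansion valve) = exp(−0.00000634 × 10000) = 0.938568
R(chiller compressor) = exp(−0.0000169 × 10000) = 0.844509
R(control panel) = exp(−0.0000198 × 10000) = 0.820370
R(condenser-water pump) = exp(−0.00000328 × 10000) = 0.967732
Series (chiller compressor and control panel): 0.844509 × 0.820370 = 0.692810
Parallel ([0.692810] and condenser-water pump): 1 − (1 − 0.692810)(1 − 0.967732) = 0.990088
Series (expansion valve and [0.990088]): 0.938568 × 0.990088 = 0.9293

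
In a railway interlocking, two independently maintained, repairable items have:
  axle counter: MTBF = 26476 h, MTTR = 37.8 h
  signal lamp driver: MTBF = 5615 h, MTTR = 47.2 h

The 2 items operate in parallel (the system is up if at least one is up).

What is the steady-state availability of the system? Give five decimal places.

A(axle counter) = MTBF/(MTBF+MTTR) = 26476/(26476+37.8) = 0.998574
A(signal lamp driver) = MTBF/(MTBF+MTTR) = 5615/(5615+47.2) = 0.991664
Parallel availability: 1 − (1 − 0.998574)(1 − 0.991664) = 0.99999

0.99999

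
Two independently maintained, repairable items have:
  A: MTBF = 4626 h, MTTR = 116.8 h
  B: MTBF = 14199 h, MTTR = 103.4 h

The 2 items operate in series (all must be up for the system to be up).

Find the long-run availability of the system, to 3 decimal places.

0.968

A(A) = MTBF/(MTBF+MTTR) = 4626/(4626+116.8) = 0.975373
A(B) = MTBF/(MTBF+MTTR) = 14199/(14199+103.4) = 0.992770
Series availability: 0.975373 × 0.992770 = 0.968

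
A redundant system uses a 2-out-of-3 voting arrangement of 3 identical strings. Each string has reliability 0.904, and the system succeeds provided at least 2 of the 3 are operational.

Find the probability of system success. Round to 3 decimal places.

0.974

R = Σ_{i=2}^{3} C(3,i) p^i (1−p)^{3−i} with p = 0.904
C(3,2)·0.904^2·0.096^1 = 0.23536
C(3,3)·0.904^3·0.096^0 = 0.73876
Sum = 0.974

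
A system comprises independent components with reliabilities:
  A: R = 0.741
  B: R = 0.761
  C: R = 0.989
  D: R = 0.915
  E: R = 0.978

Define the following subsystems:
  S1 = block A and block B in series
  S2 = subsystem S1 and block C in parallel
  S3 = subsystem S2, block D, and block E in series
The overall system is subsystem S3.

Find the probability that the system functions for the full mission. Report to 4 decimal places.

Series (A and B): 0.741000 × 0.761000 = 0.563901
Parallel ([0.563901] and C): 1 − (1 − 0.563901)(1 − 0.989000) = 0.995203
Series ([0.995203], D, and E): 0.995203 × 0.915000 × 0.978000 = 0.8906

0.8906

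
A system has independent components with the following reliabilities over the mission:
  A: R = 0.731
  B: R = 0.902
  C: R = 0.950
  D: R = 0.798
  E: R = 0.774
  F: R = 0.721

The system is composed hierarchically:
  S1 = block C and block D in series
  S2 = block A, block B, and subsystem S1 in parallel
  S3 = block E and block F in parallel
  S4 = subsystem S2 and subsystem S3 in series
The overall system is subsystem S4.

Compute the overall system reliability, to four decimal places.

Series (C and D): 0.950000 × 0.798000 = 0.758100
Parallel (A, B, and [0.758100]): 1 − (1 − 0.731000)(1 − 0.902000)(1 − 0.758100) = 0.993623
Parallel (E and F): 1 − (1 − 0.774000)(1 − 0.721000) = 0.936946
Series ([0.993623] and [0.936946]): 0.993623 × 0.936946 = 0.9310

0.9310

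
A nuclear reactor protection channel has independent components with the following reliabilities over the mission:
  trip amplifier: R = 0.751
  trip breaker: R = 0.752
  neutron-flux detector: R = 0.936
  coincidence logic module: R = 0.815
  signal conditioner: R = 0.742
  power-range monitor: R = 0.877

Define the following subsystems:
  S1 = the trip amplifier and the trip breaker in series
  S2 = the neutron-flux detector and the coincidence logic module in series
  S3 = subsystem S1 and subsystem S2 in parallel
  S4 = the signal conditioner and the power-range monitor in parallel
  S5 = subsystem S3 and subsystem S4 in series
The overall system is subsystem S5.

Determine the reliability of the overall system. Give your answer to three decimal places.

0.868

Series (trip amplifier and trip breaker): 0.75100 × 0.75200 = 0.56475
Series (neutron-flux detector and coincidence logic module): 0.93600 × 0.81500 = 0.76284
Parallel ([0.56475] and [0.76284]): 1 − (1 − 0.56475)(1 − 0.76284) = 0.89678
Parallel (signal conditioner and power-range monitor): 1 − (1 − 0.74200)(1 − 0.87700) = 0.96827
Series ([0.89678] and [0.96827]): 0.89678 × 0.96827 = 0.868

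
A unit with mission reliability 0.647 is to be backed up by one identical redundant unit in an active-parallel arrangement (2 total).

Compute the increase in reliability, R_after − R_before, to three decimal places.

0.228

R_before = 0.647
R_after = 1 − (1 − 0.647)^2 = 0.875
ΔR = 0.875 − 0.647 = 0.228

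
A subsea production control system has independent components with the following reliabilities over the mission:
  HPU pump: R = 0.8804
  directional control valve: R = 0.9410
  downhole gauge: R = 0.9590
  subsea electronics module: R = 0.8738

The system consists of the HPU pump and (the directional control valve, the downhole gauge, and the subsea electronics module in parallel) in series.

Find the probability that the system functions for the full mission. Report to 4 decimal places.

0.8801

Parallel (directional control valve, downhole gauge, and subsea electronics module): 1 − (1 − 0.941000)(1 − 0.959000)(1 − 0.873800) = 0.999695
Series (HPU pump and [0.999695]): 0.880400 × 0.999695 = 0.8801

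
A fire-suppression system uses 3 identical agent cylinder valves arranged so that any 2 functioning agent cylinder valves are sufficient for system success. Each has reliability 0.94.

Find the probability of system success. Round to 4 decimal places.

0.9896

R = Σ_{i=2}^{3} C(3,i) p^i (1−p)^{3−i} with p = 0.94
C(3,2)·0.94^2·0.06^1 = 0.159048
C(3,3)·0.94^3·0.06^0 = 0.830584
Sum = 0.9896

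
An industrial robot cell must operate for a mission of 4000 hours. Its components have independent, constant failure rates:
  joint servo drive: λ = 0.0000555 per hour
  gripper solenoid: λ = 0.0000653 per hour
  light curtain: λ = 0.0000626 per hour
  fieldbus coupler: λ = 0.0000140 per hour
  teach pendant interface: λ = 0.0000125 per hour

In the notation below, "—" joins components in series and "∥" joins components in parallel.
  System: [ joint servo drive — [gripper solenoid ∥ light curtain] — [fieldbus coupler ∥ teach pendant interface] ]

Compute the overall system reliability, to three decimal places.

R(joint servo drive) = exp(−0.0000555 × 4000) = 0.80092
R(gripper solenoid) = exp(−0.0000653 × 4000) = 0.77013
R(light curtain) = exp(−0.0000626 × 4000) = 0.77849
R(fieldbus coupler) = exp(−0.0000140 × 4000) = 0.94554
R(teach pendant interface) = exp(−0.0000125 × 4000) = 0.95123
Parallel (gripper solenoid and light curtain): 1 − (1 − 0.77013)(1 − 0.77849) = 0.94908
Parallel (fieldbus coupler and teach pendant interface): 1 − (1 − 0.94554)(1 − 0.95123) = 0.99734
Series (joint servo drive, [0.94908], and [0.99734]): 0.80092 × 0.94908 × 0.99734 = 0.758

0.758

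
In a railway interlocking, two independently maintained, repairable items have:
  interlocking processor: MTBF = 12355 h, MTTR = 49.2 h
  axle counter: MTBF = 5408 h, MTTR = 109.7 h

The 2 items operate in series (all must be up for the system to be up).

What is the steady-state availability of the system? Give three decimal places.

0.976

A(interlocking processor) = MTBF/(MTBF+MTTR) = 12355/(12355+49.2) = 0.996034
A(axle counter) = MTBF/(MTBF+MTTR) = 5408/(5408+109.7) = 0.980119
Series availability: 0.996034 × 0.980119 = 0.976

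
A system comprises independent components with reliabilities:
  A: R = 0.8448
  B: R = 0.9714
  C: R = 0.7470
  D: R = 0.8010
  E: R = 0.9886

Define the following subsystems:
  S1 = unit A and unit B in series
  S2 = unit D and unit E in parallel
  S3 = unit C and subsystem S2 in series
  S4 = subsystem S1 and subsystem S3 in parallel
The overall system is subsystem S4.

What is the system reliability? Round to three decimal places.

Series (A and B): 0.84480 × 0.97140 = 0.82064
Parallel (D and E): 1 − (1 − 0.80100)(1 − 0.98860) = 0.99773
Series (C and [0.99773]): 0.74700 × 0.99773 = 0.74530
Parallel ([0.82064] and [0.74530]): 1 − (1 − 0.82064)(1 − 0.74530) = 0.954

0.954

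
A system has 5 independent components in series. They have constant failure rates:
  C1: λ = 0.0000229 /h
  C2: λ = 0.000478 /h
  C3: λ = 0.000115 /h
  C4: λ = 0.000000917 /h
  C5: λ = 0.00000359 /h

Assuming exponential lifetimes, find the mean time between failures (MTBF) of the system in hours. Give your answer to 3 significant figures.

1610

Series of exponential components: λ_sys = Σ λ_i
λ_sys = 0.0000229 + 0.000478 + 0.000115 + 0.000000917 + 0.00000359 = 6.2041e-04 /h
MTBF = 1 / λ_sys = 1610 h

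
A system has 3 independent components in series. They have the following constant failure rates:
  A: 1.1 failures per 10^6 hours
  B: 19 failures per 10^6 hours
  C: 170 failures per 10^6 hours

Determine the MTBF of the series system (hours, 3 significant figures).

5260

Series of exponential components: λ_sys = Σ λ_i
λ_sys = 0.0000011 + 0.000019 + 0.00017 = 1.9010e-04 /h
MTBF = 1 / λ_sys = 5260 h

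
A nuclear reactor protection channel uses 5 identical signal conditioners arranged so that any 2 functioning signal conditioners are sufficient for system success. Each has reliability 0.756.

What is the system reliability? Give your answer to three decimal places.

R = Σ_{i=2}^{5} C(5,i) p^i (1−p)^{5−i} with p = 0.756
C(5,2)·0.756^2·0.244^3 = 0.08303
C(5,3)·0.756^3·0.244^2 = 0.25724
C(5,4)·0.756^4·0.244^1 = 0.39852
C(5,5)·0.756^5·0.244^0 = 0.24695
Sum = 0.986

0.986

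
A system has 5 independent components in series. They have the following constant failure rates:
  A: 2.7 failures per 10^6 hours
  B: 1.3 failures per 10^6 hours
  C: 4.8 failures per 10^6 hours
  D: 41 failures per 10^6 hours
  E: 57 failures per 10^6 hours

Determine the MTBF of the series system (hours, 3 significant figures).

9360

Series of exponential components: λ_sys = Σ λ_i
λ_sys = 0.0000027 + 0.0000013 + 0.0000048 + 0.000041 + 0.000057 = 1.0680e-04 /h
MTBF = 1 / λ_sys = 9360 h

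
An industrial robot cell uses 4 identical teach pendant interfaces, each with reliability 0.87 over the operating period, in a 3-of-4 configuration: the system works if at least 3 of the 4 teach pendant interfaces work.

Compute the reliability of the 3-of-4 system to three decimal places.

0.915

R = Σ_{i=3}^{4} C(4,i) p^i (1−p)^{4−i} with p = 0.87
C(4,3)·0.87^3·0.13^1 = 0.34242
C(4,4)·0.87^4·0.13^0 = 0.57290
Sum = 0.915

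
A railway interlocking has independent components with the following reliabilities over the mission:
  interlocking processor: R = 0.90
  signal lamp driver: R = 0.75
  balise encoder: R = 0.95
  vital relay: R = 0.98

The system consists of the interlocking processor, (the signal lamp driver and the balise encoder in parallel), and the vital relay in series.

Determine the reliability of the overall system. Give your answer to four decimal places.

0.8710

Parallel (signal lamp driver and balise encoder): 1 − (1 − 0.750000)(1 − 0.950000) = 0.987500
Series (interlocking processor, [0.987500], and vital relay): 0.900000 × 0.987500 × 0.980000 = 0.8710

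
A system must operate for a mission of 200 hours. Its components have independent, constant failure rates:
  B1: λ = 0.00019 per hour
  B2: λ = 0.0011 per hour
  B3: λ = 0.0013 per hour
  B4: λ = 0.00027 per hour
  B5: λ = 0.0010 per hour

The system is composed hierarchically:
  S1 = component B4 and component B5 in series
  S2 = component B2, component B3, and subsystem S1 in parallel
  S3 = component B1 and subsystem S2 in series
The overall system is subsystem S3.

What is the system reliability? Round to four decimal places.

R(B1) = exp(−0.00019 × 200) = 0.962713
R(B2) = exp(−0.0011 × 200) = 0.802519
R(B3) = exp(−0.0013 × 200) = 0.771052
R(B4) = exp(−0.00027 × 200) = 0.947432
R(B5) = exp(−0.0010 × 200) = 0.818731
Series (B4 and B5): 0.947432 × 0.818731 = 0.775692
Parallel (B2, B3, and [0.775692]): 1 − (1 − 0.802519)(1 − 0.771052)(1 − 0.775692) = 0.989858
Series (B1 and [0.989858]): 0.962713 × 0.989858 = 0.9529

0.9529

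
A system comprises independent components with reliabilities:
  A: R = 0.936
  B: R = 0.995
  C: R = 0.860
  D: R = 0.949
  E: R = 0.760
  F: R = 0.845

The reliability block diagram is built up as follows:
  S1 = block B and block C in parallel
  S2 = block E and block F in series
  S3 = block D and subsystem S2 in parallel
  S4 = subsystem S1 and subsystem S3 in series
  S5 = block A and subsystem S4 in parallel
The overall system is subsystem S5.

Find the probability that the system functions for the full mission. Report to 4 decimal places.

Parallel (B and C): 1 − (1 − 0.995000)(1 − 0.860000) = 0.999300
Series (E and F): 0.760000 × 0.845000 = 0.642200
Parallel (D and [0.642200]): 1 − (1 − 0.949000)(1 − 0.642200) = 0.981752
Series ([0.999300] and [0.981752]): 0.999300 × 0.981752 = 0.981065
Parallel (A and [0.981065]): 1 − (1 − 0.936000)(1 − 0.981065) = 0.9988

0.9988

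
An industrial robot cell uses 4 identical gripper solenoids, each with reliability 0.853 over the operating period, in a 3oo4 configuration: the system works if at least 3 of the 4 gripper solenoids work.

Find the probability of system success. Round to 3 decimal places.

0.894

R = Σ_{i=3}^{4} C(4,i) p^i (1−p)^{4−i} with p = 0.853
C(4,3)·0.853^3·0.147^1 = 0.36494
C(4,4)·0.853^4·0.147^0 = 0.52941
Sum = 0.894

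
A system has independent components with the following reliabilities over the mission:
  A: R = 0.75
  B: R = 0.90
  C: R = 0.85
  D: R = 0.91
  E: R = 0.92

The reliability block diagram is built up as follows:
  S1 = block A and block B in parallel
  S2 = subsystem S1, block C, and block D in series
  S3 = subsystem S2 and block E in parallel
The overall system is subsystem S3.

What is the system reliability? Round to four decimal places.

Parallel (A and B): 1 − (1 − 0.750000)(1 − 0.900000) = 0.975000
Series ([0.975000], C, and D): 0.975000 × 0.850000 × 0.910000 = 0.754163
Parallel ([0.754163] and E): 1 − (1 − 0.754163)(1 − 0.920000) = 0.9803

0.9803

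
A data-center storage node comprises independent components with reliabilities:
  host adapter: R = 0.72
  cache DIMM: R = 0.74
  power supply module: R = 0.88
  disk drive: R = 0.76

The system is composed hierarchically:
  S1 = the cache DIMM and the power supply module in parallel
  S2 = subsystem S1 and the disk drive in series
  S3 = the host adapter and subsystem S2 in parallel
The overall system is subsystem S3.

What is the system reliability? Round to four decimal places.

0.9262

Parallel (cache DIMM and power supply module): 1 − (1 − 0.740000)(1 − 0.880000) = 0.968800
Series ([0.968800] and disk drive): 0.968800 × 0.760000 = 0.736288
Parallel (host adapter and [0.736288]): 1 − (1 − 0.720000)(1 − 0.736288) = 0.9262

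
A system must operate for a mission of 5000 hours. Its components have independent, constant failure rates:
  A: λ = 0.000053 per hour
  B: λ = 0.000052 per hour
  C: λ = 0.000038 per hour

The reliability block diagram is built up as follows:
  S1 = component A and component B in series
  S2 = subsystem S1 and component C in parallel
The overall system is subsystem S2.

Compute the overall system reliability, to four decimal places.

0.9293

R(A) = exp(−0.000053 × 5000) = 0.767206
R(B) = exp(−0.000052 × 5000) = 0.771052
R(C) = exp(−0.000038 × 5000) = 0.826959
Series (A and B): 0.767206 × 0.771052 = 0.591556
Parallel ([0.591556] and C): 1 − (1 − 0.591556)(1 − 0.826959) = 0.9293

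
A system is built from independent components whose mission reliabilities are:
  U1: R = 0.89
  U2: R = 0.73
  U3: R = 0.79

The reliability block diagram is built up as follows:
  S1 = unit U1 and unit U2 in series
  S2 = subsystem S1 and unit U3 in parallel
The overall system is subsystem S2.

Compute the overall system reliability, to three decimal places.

0.926

Series (U1 and U2): 0.89000 × 0.73000 = 0.64970
Parallel ([0.64970] and U3): 1 − (1 − 0.64970)(1 − 0.79000) = 0.926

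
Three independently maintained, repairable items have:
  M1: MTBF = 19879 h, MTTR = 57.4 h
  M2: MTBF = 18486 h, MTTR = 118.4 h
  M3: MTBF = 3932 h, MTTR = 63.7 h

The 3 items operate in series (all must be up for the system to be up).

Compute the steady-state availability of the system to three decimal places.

0.975

A(M1) = MTBF/(MTBF+MTTR) = 19879/(19879+57.4) = 0.997121
A(M2) = MTBF/(MTBF+MTTR) = 18486/(18486+118.4) = 0.993636
A(M3) = MTBF/(MTBF+MTTR) = 3932/(3932+63.7) = 0.984058
Series availability: 0.997121 × 0.993636 × 0.984058 = 0.975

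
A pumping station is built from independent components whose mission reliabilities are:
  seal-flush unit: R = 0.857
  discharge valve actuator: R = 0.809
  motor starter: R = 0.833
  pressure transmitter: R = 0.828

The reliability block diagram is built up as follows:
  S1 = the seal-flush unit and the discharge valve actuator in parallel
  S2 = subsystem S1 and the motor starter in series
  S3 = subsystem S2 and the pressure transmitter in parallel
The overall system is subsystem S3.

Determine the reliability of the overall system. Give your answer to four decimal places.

Parallel (seal-flush unit and discharge valve actuator): 1 − (1 − 0.857000)(1 − 0.809000) = 0.972687
Series ([0.972687] and motor starter): 0.972687 × 0.833000 = 0.810248
Parallel ([0.810248] and pressure transmitter): 1 − (1 − 0.810248)(1 − 0.828000) = 0.9674

0.9674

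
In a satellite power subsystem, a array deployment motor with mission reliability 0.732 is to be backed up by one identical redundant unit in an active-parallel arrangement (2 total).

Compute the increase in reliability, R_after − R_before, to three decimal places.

0.196

R_before = 0.732
R_after = 1 − (1 − 0.732)^2 = 0.928
ΔR = 0.928 − 0.732 = 0.196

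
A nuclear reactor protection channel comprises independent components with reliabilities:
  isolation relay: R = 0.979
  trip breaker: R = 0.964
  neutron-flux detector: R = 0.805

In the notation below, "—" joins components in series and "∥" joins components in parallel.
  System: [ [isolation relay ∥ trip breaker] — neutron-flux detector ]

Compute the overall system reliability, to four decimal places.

0.8044

Parallel (isolation relay and trip breaker): 1 − (1 − 0.979000)(1 − 0.964000) = 0.999244
Series ([0.999244] and neutron-flux detector): 0.999244 × 0.805000 = 0.8044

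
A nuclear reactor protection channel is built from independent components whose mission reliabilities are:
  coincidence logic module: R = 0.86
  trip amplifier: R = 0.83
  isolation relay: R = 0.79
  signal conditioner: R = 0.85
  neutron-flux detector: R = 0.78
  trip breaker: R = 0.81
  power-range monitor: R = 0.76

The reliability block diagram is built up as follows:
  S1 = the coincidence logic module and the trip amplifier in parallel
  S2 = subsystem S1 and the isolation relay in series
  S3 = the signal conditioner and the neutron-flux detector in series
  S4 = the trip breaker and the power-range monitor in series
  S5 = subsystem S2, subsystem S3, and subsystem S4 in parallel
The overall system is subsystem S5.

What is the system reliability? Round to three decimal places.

Parallel (coincidence logic module and trip amplifier): 1 − (1 − 0.86000)(1 − 0.83000) = 0.97620
Series ([0.97620] and isolation relay): 0.97620 × 0.79000 = 0.77120
Series (signal conditioner and neutron-flux detector): 0.85000 × 0.78000 = 0.66300
Series (trip breaker and power-range monitor): 0.81000 × 0.76000 = 0.61560
Parallel ([0.77120], [0.66300], and [0.61560]): 1 − (1 − 0.77120)(1 − 0.66300)(1 − 0.61560) = 0.970

0.970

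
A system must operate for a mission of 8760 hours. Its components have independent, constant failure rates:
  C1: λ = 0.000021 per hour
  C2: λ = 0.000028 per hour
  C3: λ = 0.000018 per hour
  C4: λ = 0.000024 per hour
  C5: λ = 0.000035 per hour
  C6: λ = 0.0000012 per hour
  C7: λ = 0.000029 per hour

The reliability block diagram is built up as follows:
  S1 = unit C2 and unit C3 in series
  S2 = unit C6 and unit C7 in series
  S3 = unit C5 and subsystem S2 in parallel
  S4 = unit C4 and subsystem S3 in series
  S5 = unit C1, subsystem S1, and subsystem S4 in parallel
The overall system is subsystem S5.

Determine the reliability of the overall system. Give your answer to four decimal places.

0.9867

R(C1) = exp(−0.000021 × 8760) = 0.831969
R(C2) = exp(−0.000028 × 8760) = 0.782485
R(C3) = exp(−0.000018 × 8760) = 0.854123
R(C4) = exp(−0.000024 × 8760) = 0.810390
R(C5) = exp(−0.000035 × 8760) = 0.735945
R(C6) = exp(−0.0000012 × 8760) = 0.989543
R(C7) = exp(−0.000029 × 8760) = 0.775661
Series (C2 and C3): 0.782485 × 0.854123 = 0.668338
Series (C6 and C7): 0.989543 × 0.775661 = 0.767550
Parallel (C5 and [0.767550]): 1 − (1 − 0.735945)(1 − 0.767550) = 0.938620
Series (C4 and [0.938620]): 0.810390 × 0.938620 = 0.760648
Parallel (C1, [0.668338], and [0.760648]): 1 − (1 − 0.831969)(1 − 0.668338)(1 − 0.760648) = 0.9867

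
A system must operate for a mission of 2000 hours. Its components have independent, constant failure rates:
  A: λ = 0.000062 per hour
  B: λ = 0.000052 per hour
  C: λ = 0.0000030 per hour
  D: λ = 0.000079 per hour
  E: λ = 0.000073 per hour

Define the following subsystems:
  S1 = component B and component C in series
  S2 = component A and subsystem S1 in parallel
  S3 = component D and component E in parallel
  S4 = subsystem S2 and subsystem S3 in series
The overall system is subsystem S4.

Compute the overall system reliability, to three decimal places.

0.968

R(A) = exp(−0.000062 × 2000) = 0.88338
R(B) = exp(−0.000052 × 2000) = 0.90123
R(C) = exp(−0.0000030 × 2000) = 0.99402
R(D) = exp(−0.000079 × 2000) = 0.85385
R(E) = exp(−0.000073 × 2000) = 0.86416
Series (B and C): 0.90123 × 0.99402 = 0.89584
Parallel (A and [0.89584]): 1 − (1 − 0.88338)(1 − 0.89584) = 0.98785
Parallel (D and E): 1 − (1 − 0.85385)(1 − 0.86416) = 0.98015
Series ([0.98785] and [0.98015]): 0.98785 × 0.98015 = 0.968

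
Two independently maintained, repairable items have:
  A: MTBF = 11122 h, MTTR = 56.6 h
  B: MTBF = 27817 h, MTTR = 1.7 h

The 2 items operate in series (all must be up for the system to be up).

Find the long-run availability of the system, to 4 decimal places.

0.9949

A(A) = MTBF/(MTBF+MTTR) = 11122/(11122+56.6) = 0.994937
A(B) = MTBF/(MTBF+MTTR) = 27817/(27817+1.7) = 0.999939
Series availability: 0.994937 × 0.999939 = 0.9949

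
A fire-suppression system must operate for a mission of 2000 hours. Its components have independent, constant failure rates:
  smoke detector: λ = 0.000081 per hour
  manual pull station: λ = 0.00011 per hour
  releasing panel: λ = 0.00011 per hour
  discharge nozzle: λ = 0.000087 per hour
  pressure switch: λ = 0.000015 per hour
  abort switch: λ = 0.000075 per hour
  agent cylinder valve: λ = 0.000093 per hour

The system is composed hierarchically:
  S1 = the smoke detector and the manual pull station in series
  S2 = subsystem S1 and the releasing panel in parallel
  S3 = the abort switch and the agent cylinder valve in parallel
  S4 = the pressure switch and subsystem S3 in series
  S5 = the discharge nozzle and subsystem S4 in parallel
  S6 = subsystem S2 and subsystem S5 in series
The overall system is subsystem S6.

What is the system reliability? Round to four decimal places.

R(smoke detector) = exp(−0.000081 × 2000) = 0.850441
R(manual pull station) = exp(−0.00011 × 2000) = 0.802519
R(releasing panel) = exp(−0.00011 × 2000) = 0.802519
R(discharge nozzle) = exp(−0.000087 × 2000) = 0.840297
R(pressure switch) = exp(−0.000015 × 2000) = 0.970446
R(abort switch) = exp(−0.000075 × 2000) = 0.860708
R(agent cylinder valve) = exp(−0.000093 × 2000) = 0.830274
Series (smoke detector and manual pull station): 0.850441 × 0.802519 = 0.682495
Parallel ([0.682495] and releasing panel): 1 − (1 − 0.682495)(1 − 0.802519) = 0.937299
Parallel (abort switch and agent cylinder valve): 1 − (1 − 0.860708)(1 − 0.830274) = 0.976359
Series (pressure switch and [0.976359]): 0.970446 × 0.976359 = 0.947504
Parallel (discharge nozzle and [0.947504]): 1 − (1 − 0.840297)(1 − 0.947504) = 0.991616
Series ([0.937299] and [0.991616]): 0.937299 × 0.991616 = 0.9294

0.9294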